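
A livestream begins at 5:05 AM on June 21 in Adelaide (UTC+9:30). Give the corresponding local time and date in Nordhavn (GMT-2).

5:35 PM on June 20

In UTC: 5:05 AM − 9:30 = 7:35 PM on Jun 20.
Nordhavn is UTC−2:00: 7:35 PM − 2:00 = 5:35 PM on Jun 20.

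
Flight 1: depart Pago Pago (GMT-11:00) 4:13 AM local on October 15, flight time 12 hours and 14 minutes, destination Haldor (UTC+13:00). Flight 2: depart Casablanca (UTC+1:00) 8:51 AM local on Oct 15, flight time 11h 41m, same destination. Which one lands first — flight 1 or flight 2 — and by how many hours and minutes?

Flight 1 in UTC: 4:13 AM + 11:00 = 3:13 PM on Oct 15.
+12 hours and 14 minutes → arrive 3:27 AM UTC on Oct 16.
Flight 2 in UTC: 8:51 AM − 1:00 = 7:51 AM on Oct 15.
+11 hours and 41 minutes → arrive 7:32 PM UTC on Oct 15.
Flight 2 lands earlier by 7 hours 55 minutes.

the second, by 7 hours 55 minutes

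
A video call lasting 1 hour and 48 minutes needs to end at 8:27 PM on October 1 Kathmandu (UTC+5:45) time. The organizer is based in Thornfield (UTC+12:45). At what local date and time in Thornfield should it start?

Target end time in UTC: 8:27 PM − 5:45 = 2:42 PM on Oct 1.
Subtract 1 hour 48 minutes → start 12:54 PM UTC on Oct 1.
Thornfield is UTC+12:45: 12:54 PM + 12:45 = 1:39 AM on Oct 2.

1:39 AM on October 2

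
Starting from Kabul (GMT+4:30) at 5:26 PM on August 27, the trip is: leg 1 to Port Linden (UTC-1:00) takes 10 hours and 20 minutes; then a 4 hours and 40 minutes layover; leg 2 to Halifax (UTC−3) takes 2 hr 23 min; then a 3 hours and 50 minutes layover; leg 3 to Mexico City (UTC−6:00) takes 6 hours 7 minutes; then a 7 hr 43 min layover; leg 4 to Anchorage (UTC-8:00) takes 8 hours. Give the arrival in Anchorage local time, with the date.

Convert departure to UTC: 5:26 PM − 4:30 = 12:56 PM UTC on Aug 27.
Add 10 hours 20 minutes leg 1 → 11:16 PM UTC.
Add 4 hours and 40 minutes layover in Port Linden → 3:56 AM UTC (Aug 28).
Add 2 hours and 23 minutes leg 2 → 6:19 AM UTC.
Add 3 hours 50 minutes layover in Halifax → 10:09 AM UTC.
Add 6 hours and 7 minutes leg 3 → 4:16 PM UTC.
Add 7 hours and 43 minutes layover in Mexico City → 11:59 PM UTC.
Add 8 hours leg 4 → 7:59 AM UTC (Aug 29).
Anchorage is UTC−8:00, so local arrival = 7:59 AM − 8:00 = 11:59 PM on Aug 28.

11:59 PM on Aug 28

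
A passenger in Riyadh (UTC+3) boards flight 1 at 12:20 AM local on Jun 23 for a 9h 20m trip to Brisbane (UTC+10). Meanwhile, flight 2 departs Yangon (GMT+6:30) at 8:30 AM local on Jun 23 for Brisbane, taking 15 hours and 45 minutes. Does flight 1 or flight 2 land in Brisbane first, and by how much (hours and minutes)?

Flight 1 in UTC: 12:20 AM − 3:00 = 9:20 PM on Jun 22.
+9 hours 20 minutes → arrive 6:40 AM UTC on Jun 23.
Flight 2 in UTC: 8:30 AM − 6:30 = 2:00 AM on Jun 23.
+15 hours and 45 minutes → arrive 5:45 PM UTC on Jun 23.
Flight 1 lands earlier by 11 hours 5 minutes.

the first, by 11 hours 5 minutes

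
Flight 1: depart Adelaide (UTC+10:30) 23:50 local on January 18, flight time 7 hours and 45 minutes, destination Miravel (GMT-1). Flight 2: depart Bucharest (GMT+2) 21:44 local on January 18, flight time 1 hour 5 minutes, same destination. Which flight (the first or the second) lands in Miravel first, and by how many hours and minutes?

Flight 1 in UTC: 23:50 − 10:30 = 13:20 on Jan 18.
+7 hours 45 minutes → arrive 21:05 UTC on Jan 18.
Flight 2 in UTC: 21:44 − 2:00 = 19:44 on Jan 18.
+1 hour and 5 minutes → arrive 20:49 UTC on Jan 18.
Flight 2 lands earlier by 16 minutes.

the second, by 16 minutes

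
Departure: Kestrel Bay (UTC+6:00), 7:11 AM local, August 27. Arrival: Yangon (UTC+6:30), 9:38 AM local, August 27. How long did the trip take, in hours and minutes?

1 hour 57 minutes

Yangon is 0:30 ahead of Kestrel Bay.
Clock-face elapsed time (ignoring zones) is 2 hours 27 minutes.
Actual elapsed = 2 hours 27 minutes − 0:30 = 1 hour 57 minutes.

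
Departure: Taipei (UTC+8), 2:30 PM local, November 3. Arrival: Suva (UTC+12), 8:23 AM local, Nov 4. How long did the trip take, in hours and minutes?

Departure in UTC: 2:30 PM − 8:00 = 6:30 AM on Nov 3.
Arrival in UTC: 8:23 AM − 12:00 = 8:23 PM on Nov 3.
Elapsed = 8:23 PM − 6:30 AM = 13 hours 53 minutes.

13 hours 53 minutes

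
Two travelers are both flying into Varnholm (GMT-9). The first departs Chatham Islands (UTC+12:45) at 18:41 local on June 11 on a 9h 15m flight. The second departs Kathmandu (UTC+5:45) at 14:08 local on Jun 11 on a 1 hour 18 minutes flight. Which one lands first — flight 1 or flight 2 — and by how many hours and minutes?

the second, by 5 hours 30 minutes

Flight 1 in UTC: 18:41 − 12:45 = 05:56 on Jun 11.
+9 hours and 15 minutes → arrive 15:11 UTC on Jun 11.
Flight 2 in UTC: 14:08 − 5:45 = 08:23 on Jun 11.
+1 hour 18 minutes → arrive 09:41 UTC on Jun 11.
Flight 2 lands earlier by 5 hours 30 minutes.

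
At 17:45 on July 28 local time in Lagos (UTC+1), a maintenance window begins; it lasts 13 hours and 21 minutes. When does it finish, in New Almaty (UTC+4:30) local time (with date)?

10:36 on Jul 29

New Almaty is 3:30 ahead of Lagos.
After 13 hours and 21 minutes it is 07:06 (Jul 29) in Lagos.
Shift by the zone difference: 07:06 + 3:30 = 10:36 on Jul 29 in New Almaty.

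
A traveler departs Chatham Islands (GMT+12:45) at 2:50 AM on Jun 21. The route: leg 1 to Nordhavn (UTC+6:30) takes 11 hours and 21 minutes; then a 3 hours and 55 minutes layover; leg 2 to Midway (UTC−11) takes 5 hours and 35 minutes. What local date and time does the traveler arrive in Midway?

11:56 PM on Jun 20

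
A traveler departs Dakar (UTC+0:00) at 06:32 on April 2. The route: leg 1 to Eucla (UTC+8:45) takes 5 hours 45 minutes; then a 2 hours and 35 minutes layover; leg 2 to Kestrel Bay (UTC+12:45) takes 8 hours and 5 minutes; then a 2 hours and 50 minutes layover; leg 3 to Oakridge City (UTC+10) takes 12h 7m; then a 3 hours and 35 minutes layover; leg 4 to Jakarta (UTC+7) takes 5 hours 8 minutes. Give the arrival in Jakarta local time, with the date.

05:37 on April 4

Dakar is at UTC+0, so departure is already 06:32 UTC on Apr 2.
Add 5 hours and 45 minutes leg 1 → 12:17 UTC.
Add 2 hours and 35 minutes layover in Eucla → 14:52 UTC.
Add 8 hours and 5 minutes leg 2 → 22:57 UTC.
Add 2 hours and 50 minutes layover in Kestrel Bay → 01:47 UTC (Apr 3).
Add 12 hours and 7 minutes leg 3 → 13:54 UTC.
Add 3 hours and 35 minutes layover in Oakridge City → 17:29 UTC.
Add 5 hours 8 minutes leg 4 → 22:37 UTC.
Jakarta is UTC+7:00, so local arrival = 22:37 + 7:00 = 05:37 on Apr 4.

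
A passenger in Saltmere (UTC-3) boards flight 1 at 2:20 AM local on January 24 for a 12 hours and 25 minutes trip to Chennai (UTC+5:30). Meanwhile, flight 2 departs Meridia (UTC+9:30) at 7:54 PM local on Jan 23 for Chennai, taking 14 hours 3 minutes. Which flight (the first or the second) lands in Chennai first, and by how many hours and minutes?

the second, by 17 hours 18 minutes

Flight 1 in UTC: 2:20 AM + 3:00 = 5:20 AM on Jan 24.
+12 hours and 25 minutes → arrive 5:45 PM UTC on Jan 24.
Flight 2 in UTC: 7:54 PM − 9:30 = 10:24 AM on Jan 23.
+14 hours 3 minutes → arrive 12:27 AM UTC on Jan 24.
Flight 2 lands earlier by 17 hours 18 minutes.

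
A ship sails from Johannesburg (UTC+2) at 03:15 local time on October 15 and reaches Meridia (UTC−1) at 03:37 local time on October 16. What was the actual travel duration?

Meridia is 3:00 behind Johannesburg.
Clock-face elapsed time (ignoring zones) is 24 hours 22 minutes.
Actual elapsed = 24 hours 22 minutes + 3:00 = 27 hours 22 minutes.

27 hours 22 minutes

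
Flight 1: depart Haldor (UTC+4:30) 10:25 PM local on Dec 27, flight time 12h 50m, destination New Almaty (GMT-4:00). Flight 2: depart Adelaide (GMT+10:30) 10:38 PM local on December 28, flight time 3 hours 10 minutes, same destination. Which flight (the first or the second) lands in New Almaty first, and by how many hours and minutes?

Flight 1 in UTC: 10:25 PM − 4:30 = 5:55 PM on Dec 27.
+12 hours 50 minutes → arrive 6:45 AM UTC on Dec 28.
Flight 2 in UTC: 10:38 PM − 10:30 = 12:08 PM on Dec 28.
+3 hours 10 minutes → arrive 3:18 PM UTC on Dec 28.
Flight 1 lands earlier by 8 hours 33 minutes.

the first, by 8 hours 33 minutes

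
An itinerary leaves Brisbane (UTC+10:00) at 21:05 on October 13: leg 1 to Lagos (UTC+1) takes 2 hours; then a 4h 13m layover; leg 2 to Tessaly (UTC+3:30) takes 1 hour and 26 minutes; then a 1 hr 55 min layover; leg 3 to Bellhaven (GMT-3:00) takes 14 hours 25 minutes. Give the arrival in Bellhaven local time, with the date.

Convert departure to UTC: 21:05 − 10:00 = 11:05 UTC on Oct 13.
Add 2 hours leg 1 → 13:05 UTC.
Add 4 hours and 13 minutes layover in Lagos → 17:18 UTC.
Add 1 hour and 26 minutes leg 2 → 18:44 UTC.
Add 1 hour and 55 minutes layover in Tessaly → 20:39 UTC.
Add 14 hours and 25 minutes leg 3 → 11:04 UTC (Oct 14).
Bellhaven is UTC−3:00, so local arrival = 11:04 − 3:00 = 08:04 on Oct 14.

08:04 on October 14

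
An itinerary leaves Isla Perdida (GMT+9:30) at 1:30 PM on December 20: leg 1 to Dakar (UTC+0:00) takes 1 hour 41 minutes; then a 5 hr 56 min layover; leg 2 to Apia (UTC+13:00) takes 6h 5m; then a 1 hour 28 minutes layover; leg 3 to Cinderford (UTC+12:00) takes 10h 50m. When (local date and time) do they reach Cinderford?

Convert departure to UTC: 1:30 PM − 9:30 = 4:00 AM UTC on Dec 20.
Add 1 hour 41 minutes leg 1 → 5:41 AM UTC.
Add 5 hours and 56 minutes layover in Dakar → 11:37 AM UTC.
Add 6 hours and 5 minutes leg 2 → 5:42 PM UTC.
Add 1 hour 28 minutes layover in Apia → 7:10 PM UTC.
Add 10 hours 50 minutes leg 3 → 6:00 AM UTC (Dec 21).
Cinderford is UTC+12:00, so local arrival = 6:00 AM + 12:00 = 6:00 PM on Dec 21.

6:00 PM on December 21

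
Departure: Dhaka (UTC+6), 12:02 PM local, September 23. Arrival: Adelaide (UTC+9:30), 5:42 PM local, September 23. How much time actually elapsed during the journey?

2 hours 10 minutes

Adelaide is 3:30 ahead of Dhaka.
Clock-face elapsed time (ignoring zones) is 5 hours 40 minutes.
Actual elapsed = 5 hours 40 minutes − 3:30 = 2 hours 10 minutes.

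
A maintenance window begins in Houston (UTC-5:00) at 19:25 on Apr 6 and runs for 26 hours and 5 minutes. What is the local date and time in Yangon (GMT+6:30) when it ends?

09:00 on April 8

Convert start to UTC: 19:25 + 5:00 = 00:25 UTC on Apr 7.
Add 26 hours and 5 minutes duration → 02:30 UTC (Apr 8).
Yangon is UTC+6:30, so local end time = 02:30 + 6:30 = 09:00 on Apr 8.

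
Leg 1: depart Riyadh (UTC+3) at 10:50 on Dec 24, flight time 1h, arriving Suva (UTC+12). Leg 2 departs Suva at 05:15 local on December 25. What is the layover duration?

8 hours 25 minutes

Convert departure to UTC: 10:50 − 3:00 = 07:50 UTC on Dec 24.
Add 1 hour flight time → 08:50 UTC.
Suva is UTC+12:00, so local arrival = 08:50 + 12:00 = 20:50 on Dec 24.
Layover = 05:15 − 20:50 (+1 day) = 8 hours 25 minutes.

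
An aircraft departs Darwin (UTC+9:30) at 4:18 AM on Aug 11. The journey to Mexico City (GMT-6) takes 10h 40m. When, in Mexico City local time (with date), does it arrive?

11:28 PM on August 10

Mexico City is 15:30 behind Darwin.
After 10 hours 40 minutes it is 2:58 PM in Darwin.
Shift by the zone difference: 2:58 PM − 15:30 = 11:28 PM on Aug 10 in Mexico City.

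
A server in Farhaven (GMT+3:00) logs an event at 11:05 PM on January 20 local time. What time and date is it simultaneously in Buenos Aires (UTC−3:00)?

5:05 PM on Jan 20

Buenos Aires is 6:00 behind Farhaven.
Shift by the zone difference: 11:05 PM − 6:00 = 5:05 PM on Jan 20 in Buenos Aires.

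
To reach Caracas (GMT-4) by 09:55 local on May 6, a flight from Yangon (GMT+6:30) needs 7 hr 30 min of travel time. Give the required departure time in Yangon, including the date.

Target arrival in UTC: 09:55 + 4:00 = 13:55 on May 6.
Subtract 7 hours 30 minutes → departure 06:25 UTC on May 6.
Yangon is UTC+6:30: 06:25 + 6:30 = 12:55 on May 6.

12:55 on May 6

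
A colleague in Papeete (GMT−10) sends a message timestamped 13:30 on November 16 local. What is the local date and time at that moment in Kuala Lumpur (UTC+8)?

07:30 on November 17

In UTC: 13:30 + 10:00 = 23:30 on Nov 16.
Kuala Lumpur is UTC+8:00: 23:30 + 8:00 = 07:30 on Nov 17.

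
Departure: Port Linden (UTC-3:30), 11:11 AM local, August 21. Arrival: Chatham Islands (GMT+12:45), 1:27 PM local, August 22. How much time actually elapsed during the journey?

Chatham Islands is 16:15 ahead of Port Linden.
Clock-face elapsed time (ignoring zones) is 26 hours 16 minutes.
Actual elapsed = 26 hours 16 minutes − 16:15 = 10 hours 1 minute.

10 hours 1 minute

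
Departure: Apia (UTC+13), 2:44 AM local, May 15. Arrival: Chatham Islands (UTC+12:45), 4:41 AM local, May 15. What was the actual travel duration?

2 hours 12 minutes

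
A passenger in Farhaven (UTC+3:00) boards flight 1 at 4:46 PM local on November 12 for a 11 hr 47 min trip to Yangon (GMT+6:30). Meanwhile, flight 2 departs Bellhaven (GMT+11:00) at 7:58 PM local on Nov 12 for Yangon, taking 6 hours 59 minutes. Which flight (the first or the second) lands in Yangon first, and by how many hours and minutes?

the second, by 9 hours 36 minutes

Flight 1 in UTC: 4:46 PM − 3:00 = 1:46 PM on Nov 12.
+11 hours 47 minutes → arrive 1:33 AM UTC on Nov 13.
Flight 2 in UTC: 7:58 PM − 11:00 = 8:58 AM on Nov 12.
+6 hours and 59 minutes → arrive 3:57 PM UTC on Nov 12.
Flight 2 lands earlier by 9 hours 36 minutes.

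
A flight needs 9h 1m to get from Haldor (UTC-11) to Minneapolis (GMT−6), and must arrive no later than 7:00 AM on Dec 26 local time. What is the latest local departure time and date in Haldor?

4:59 PM on December 25

Target arrival in UTC: 7:00 AM + 6:00 = 1:00 PM on Dec 26.
Subtract 9 hours 1 minute → departure 3:59 AM UTC on Dec 26.
Haldor is UTC−11:00: 3:59 AM − 11:00 = 4:59 PM on Dec 25.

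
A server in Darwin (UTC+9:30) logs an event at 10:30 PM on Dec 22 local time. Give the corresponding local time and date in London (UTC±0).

In UTC: 10:30 PM − 9:30 = 1:00 PM on Dec 22.
London is UTC+0, so it is 1:00 PM on Dec 22.

1:00 PM on Dec 22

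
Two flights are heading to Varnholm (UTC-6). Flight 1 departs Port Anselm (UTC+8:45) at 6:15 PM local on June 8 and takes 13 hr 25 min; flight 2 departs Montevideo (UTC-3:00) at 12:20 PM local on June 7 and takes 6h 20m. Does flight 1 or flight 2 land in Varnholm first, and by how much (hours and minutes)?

the second, by 25 hours 15 minutes

Flight 1 in UTC: 6:15 PM − 8:45 = 9:30 AM on Jun 8.
+13 hours 25 minutes → arrive 10:55 PM UTC on Jun 8.
Flight 2 in UTC: 12:20 PM + 3:00 = 3:20 PM on Jun 7.
+6 hours and 20 minutes → arrive 9:40 PM UTC on Jun 7.
Flight 2 lands earlier by 25 hours 15 minutes.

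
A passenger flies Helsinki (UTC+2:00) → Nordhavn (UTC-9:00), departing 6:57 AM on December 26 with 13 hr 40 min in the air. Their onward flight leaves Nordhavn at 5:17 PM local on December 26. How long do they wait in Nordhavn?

7 hours 40 minutes

Convert departure to UTC: 6:57 AM − 2:00 = 4:57 AM UTC on Dec 26.
Add 13 hours and 40 minutes flight time → 6:37 PM UTC.
Nordhavn is UTC−9:00, so local arrival = 6:37 PM − 9:00 = 9:37 AM on Dec 26.
Layover = 5:17 PM − 9:37 AM = 7 hours 40 minutes.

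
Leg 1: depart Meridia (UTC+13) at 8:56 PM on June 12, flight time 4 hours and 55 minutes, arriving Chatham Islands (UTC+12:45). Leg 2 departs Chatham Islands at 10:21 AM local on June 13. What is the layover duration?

8 hours 45 minutes

Convert departure to UTC: 8:56 PM − 13:00 = 7:56 AM UTC on Jun 12.
Add 4 hours 55 minutes flight time → 12:51 PM UTC.
Chatham Islands is UTC+12:45, so local arrival = 12:51 PM + 12:45 = 1:36 AM on Jun 13.
Layover = 10:21 AM − 1:36 AM = 8 hours 45 minutes.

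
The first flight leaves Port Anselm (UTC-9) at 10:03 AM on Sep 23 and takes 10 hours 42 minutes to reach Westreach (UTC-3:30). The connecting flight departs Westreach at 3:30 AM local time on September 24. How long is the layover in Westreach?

1 hour 15 minutes

Convert departure to UTC: 10:03 AM + 9:00 = 7:03 PM UTC on Sep 23.
Add 10 hours and 42 minutes flight time → 5:45 AM UTC (Sep 24).
Westreach is UTC−3:30, so local arrival = 5:45 AM − 3:30 = 2:15 AM on Sep 24.
Layover = 3:30 AM − 2:15 AM = 1 hour 15 minutes.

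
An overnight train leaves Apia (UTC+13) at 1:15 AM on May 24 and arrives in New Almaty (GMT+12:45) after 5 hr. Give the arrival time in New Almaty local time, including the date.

6:00 AM on May 24

Convert departure to UTC: 1:15 AM − 13:00 = 12:15 PM UTC on May 23.
Add 5 hours travel time → 5:15 PM UTC.
New Almaty is UTC+12:45, so local arrival = 5:15 PM + 12:45 = 6:00 AM on May 24.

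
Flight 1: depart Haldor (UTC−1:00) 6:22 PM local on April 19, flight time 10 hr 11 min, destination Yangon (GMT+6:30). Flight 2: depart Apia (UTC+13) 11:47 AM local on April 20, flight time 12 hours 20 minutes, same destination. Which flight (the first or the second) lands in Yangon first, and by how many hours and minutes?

the first, by 5 hours 34 minutes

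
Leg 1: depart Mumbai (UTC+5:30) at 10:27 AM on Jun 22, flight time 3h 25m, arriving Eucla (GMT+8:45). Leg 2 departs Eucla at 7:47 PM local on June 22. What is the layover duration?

Convert departure to UTC: 10:27 AM − 5:30 = 4:57 AM UTC on Jun 22.
Add 3 hours 25 minutes flight time → 8:22 AM UTC.
Eucla is UTC+8:45, so local arrival = 8:22 AM + 8:45 = 5:07 PM on Jun 22.
Layover = 7:47 PM − 5:07 PM = 2 hours 40 minutes.

2 hours 40 minutes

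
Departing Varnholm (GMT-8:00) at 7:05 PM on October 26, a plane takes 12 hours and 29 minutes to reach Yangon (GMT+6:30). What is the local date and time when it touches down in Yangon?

Convert departure to UTC: 7:05 PM + 8:00 = 3:05 AM UTC on Oct 27.
Add 12 hours 29 minutes travel time → 3:34 PM UTC.
Yangon is UTC+6:30, so local arrival = 3:34 PM + 6:30 = 10:04 PM on Oct 27.

10:04 PM on October 27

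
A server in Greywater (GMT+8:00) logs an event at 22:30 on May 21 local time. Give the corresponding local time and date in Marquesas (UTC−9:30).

05:00 on May 21

Marquesas is 17:30 behind Greywater.
Shift by the zone difference: 22:30 − 17:30 = 05:00 on May 21 in Marquesas.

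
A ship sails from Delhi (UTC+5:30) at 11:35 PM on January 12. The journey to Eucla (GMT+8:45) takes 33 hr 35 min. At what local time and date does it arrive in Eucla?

Convert departure to UTC: 11:35 PM − 5:30 = 6:05 PM UTC on Jan 12.
Add 33 hours 35 minutes travel time → 3:40 AM UTC (Jan 14).
Eucla is UTC+8:45, so local arrival = 3:40 AM + 8:45 = 12:25 PM on Jan 14.

12:25 PM on Jan 14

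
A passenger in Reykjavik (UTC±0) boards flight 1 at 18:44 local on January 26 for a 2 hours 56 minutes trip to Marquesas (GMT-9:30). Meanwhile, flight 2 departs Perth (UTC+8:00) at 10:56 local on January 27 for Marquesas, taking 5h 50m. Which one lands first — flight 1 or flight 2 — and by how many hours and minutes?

the first, by 11 hours 6 minutes

Flight 1 departs at 18:44 UTC (Jan 26).
+2 hours and 56 minutes → arrive 21:40 UTC on Jan 26.
Flight 2 in UTC: 10:56 − 8:00 = 02:56 on Jan 27.
+5 hours and 50 minutes → arrive 08:46 UTC on Jan 27.
Flight 1 lands earlier by 11 hours 6 minutes.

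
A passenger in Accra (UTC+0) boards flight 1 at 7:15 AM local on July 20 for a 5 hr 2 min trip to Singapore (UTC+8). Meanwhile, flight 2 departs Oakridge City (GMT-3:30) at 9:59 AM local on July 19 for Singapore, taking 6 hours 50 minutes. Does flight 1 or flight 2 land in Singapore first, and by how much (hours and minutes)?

the second, by 15 hours 58 minutes

Flight 1 departs at 7:15 AM UTC (Jul 20).
+5 hours and 2 minutes → arrive 12:17 PM UTC on Jul 20.
Flight 2 in UTC: 9:59 AM + 3:30 = 1:29 PM on Jul 19.
+6 hours 50 minutes → arrive 8:19 PM UTC on Jul 19.
Flight 2 lands earlier by 15 hours 58 minutes.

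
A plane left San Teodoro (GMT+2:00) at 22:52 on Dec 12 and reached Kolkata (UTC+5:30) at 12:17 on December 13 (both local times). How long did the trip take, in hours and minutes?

Departure in UTC: 22:52 − 2:00 = 20:52 on Dec 12.
Arrival in UTC: 12:17 − 5:30 = 06:47 on Dec 13.
Elapsed = 06:47 − 20:52 (+1 day) = 9 hours 55 minutes.

9 hours 55 minutes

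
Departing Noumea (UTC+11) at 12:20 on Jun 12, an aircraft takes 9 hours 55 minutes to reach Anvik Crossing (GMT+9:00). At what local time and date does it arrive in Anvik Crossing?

20:15 on June 12

Convert departure to UTC: 12:20 − 11:00 = 01:20 UTC on Jun 12.
Add 9 hours and 55 minutes travel time → 11:15 UTC.
Anvik Crossing is UTC+9:00, so local arrival = 11:15 + 9:00 = 20:15 on Jun 12.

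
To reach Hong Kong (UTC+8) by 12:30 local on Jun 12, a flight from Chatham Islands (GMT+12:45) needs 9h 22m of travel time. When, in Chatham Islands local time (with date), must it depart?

07:53 on June 12

Target arrival in UTC: 12:30 − 8:00 = 04:30 on Jun 12.
Subtract 9 hours and 22 minutes → departure 19:08 UTC on Jun 11.
Chatham Islands is UTC+12:45: 19:08 + 12:45 = 07:53 on Jun 12.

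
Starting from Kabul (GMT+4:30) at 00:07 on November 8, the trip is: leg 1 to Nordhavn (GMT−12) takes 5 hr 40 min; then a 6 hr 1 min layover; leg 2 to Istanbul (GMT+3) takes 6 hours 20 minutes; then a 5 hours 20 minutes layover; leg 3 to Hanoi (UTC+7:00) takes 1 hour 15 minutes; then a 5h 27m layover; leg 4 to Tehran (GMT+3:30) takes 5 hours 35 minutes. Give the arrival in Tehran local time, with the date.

Convert departure to UTC: 00:07 − 4:30 = 19:37 UTC on Nov 7.
Add 5 hours 40 minutes leg 1 → 01:17 UTC (Nov 8).
Add 6 hours 1 minute layover in Nordhavn → 07:18 UTC.
Add 6 hours and 20 minutes leg 2 → 13:38 UTC.
Add 5 hours and 20 minutes layover in Istanbul → 18:58 UTC.
Add 1 hour and 15 minutes leg 3 → 20:13 UTC.
Add 5 hours 27 minutes layover in Hanoi → 01:40 UTC (Nov 9).
Add 5 hours and 35 minutes leg 4 → 07:15 UTC.
Tehran is UTC+3:30, so local arrival = 07:15 + 3:30 = 10:45 on Nov 9.

10:45 on Nov 9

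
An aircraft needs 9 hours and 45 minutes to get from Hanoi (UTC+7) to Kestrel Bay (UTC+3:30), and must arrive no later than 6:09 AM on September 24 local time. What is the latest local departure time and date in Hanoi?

Target arrival in UTC: 6:09 AM − 3:30 = 2:39 AM on Sep 24.
Subtract 9 hours and 45 minutes → departure 4:54 PM UTC on Sep 23.
Hanoi is UTC+7:00: 4:54 PM + 7:00 = 11:54 PM on Sep 23.

11:54 PM on Sep 23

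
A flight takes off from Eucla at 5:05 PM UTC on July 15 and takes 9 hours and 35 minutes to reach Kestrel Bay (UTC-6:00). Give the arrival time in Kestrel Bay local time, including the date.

Departure is given in UTC: 5:05 PM on Jul 15.
Add 9 hours and 35 minutes → 2:40 AM UTC (Jul 16).
Kestrel Bay is UTC−6:00: 2:40 AM − 6:00 = 8:40 PM on Jul 15.

8:40 PM on Jul 15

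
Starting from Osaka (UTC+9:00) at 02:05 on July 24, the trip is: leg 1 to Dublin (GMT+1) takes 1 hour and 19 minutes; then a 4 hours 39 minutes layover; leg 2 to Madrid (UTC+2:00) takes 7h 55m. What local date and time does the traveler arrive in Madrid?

08:58 on Jul 24

Convert departure to UTC: 02:05 − 9:00 = 17:05 UTC on Jul 23.
Add 1 hour 19 minutes leg 1 → 18:24 UTC.
Add 4 hours 39 minutes layover in Dublin → 23:03 UTC.
Add 7 hours 55 minutes leg 2 → 06:58 UTC (Jul 24).
Madrid is UTC+2:00, so local arrival = 06:58 + 2:00 = 08:58 on Jul 24.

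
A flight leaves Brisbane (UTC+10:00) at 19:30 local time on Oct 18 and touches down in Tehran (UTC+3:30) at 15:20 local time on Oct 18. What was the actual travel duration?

2 hours 20 minutes

Departure in UTC: 19:30 − 10:00 = 09:30 on Oct 18.
Arrival in UTC: 15:20 − 3:30 = 11:50 on Oct 18.
Elapsed = 11:50 − 09:30 = 2 hours 20 minutes.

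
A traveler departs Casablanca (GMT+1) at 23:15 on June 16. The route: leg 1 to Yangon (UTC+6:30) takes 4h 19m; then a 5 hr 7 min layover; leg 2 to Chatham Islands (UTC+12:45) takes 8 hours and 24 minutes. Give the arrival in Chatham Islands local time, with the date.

Convert departure to UTC: 23:15 − 1:00 = 22:15 UTC on Jun 16.
Add 4 hours 19 minutes leg 1 → 02:34 UTC (Jun 17).
Add 5 hours and 7 minutes layover in Yangon → 07:41 UTC.
Add 8 hours and 24 minutes leg 2 → 16:05 UTC.
Chatham Islands is UTC+12:45, so local arrival = 16:05 + 12:45 = 04:50 on Jun 18.

04:50 on June 18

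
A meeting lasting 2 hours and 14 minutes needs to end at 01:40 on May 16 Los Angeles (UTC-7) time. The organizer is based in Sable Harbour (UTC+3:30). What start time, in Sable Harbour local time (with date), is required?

Target end time in UTC: 01:40 + 7:00 = 08:40 on May 16.
Subtract 2 hours 14 minutes → start 06:26 UTC on May 16.
Sable Harbour is UTC+3:30: 06:26 + 3:30 = 09:56 on May 16.

09:56 on May 16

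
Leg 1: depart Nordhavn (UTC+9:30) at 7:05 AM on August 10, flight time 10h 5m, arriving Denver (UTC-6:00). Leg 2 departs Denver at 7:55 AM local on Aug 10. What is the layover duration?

Convert departure to UTC: 7:05 AM − 9:30 = 9:35 PM UTC on Aug 9.
Add 10 hours 5 minutes flight time → 7:40 AM UTC (Aug 10).
Denver is UTC−6:00, so local arrival = 7:40 AM − 6:00 = 1:40 AM on Aug 10.
Layover = 7:55 AM − 1:40 AM = 6 hours 15 minutes.

6 hours 15 minutes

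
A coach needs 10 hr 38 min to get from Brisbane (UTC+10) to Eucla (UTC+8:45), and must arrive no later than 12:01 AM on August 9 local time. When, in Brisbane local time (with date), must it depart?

2:38 PM on Aug 8

Target arrival in UTC: 12:01 AM − 8:45 = 3:16 PM on Aug 8.
Subtract 10 hours and 38 minutes → departure 4:38 AM UTC on Aug 8.
Brisbane is UTC+10:00: 4:38 AM + 10:00 = 2:38 PM on Aug 8.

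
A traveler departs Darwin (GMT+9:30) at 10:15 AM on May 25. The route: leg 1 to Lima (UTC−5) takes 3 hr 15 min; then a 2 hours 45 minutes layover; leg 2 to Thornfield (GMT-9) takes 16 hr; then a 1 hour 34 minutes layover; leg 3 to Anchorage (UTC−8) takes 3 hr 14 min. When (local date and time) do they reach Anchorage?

Convert departure to UTC: 10:15 AM − 9:30 = 12:45 AM UTC on May 25.
Add 3 hours 15 minutes leg 1 → 4:00 AM UTC.
Add 2 hours and 45 minutes layover in Lima → 6:45 AM UTC.
Add 16 hours leg 2 → 10:45 PM UTC.
Add 1 hour 34 minutes layover in Thornfield → 12:19 AM UTC (May 26).
Add 3 hours 14 minutes leg 3 → 3:33 AM UTC.
Anchorage is UTC−8:00, so local arrival = 3:33 AM − 8:00 = 7:33 PM on May 25.

7:33 PM on May 25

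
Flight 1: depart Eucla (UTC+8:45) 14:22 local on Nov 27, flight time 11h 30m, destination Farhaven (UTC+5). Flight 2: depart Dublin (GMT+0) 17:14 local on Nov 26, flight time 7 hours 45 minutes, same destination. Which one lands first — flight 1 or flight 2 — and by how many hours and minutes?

Flight 1 in UTC: 14:22 − 8:45 = 05:37 on Nov 27.
+11 hours and 30 minutes → arrive 17:07 UTC on Nov 27.
Flight 2 departs at 17:14 UTC (Nov 26).
+7 hours and 45 minutes → arrive 00:59 UTC on Nov 27.
Flight 2 lands earlier by 16 hours 8 minutes.

the second, by 16 hours 8 minutes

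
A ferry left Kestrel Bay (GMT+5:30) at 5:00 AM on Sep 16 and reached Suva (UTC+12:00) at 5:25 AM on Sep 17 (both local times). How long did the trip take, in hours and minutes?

Departure in UTC: 5:00 AM − 5:30 = 11:30 PM on Sep 15.
Arrival in UTC: 5:25 AM − 12:00 = 5:25 PM on Sep 16.
Elapsed = 5:25 PM − 11:30 PM (+1 day) = 17 hours 55 minutes.

17 hours 55 minutes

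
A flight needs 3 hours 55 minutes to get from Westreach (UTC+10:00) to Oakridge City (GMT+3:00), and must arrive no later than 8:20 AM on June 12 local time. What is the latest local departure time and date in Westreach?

Target arrival in UTC: 8:20 AM − 3:00 = 5:20 AM on Jun 12.
Subtract 3 hours and 55 minutes → departure 1:25 AM UTC on Jun 12.
Westreach is UTC+10:00: 1:25 AM + 10:00 = 11:25 AM on Jun 12.

11:25 AM on June 12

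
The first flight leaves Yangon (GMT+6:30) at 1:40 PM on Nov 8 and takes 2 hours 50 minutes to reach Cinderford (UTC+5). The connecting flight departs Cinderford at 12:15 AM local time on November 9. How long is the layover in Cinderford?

Convert departure to UTC: 1:40 PM − 6:30 = 7:10 AM UTC on Nov 8.
Add 2 hours and 50 minutes flight time → 10:00 AM UTC.
Cinderford is UTC+5:00, so local arrival = 10:00 AM + 5:00 = 3:00 PM on Nov 8.
Layover = 12:15 AM − 3:00 PM (+1 day) = 9 hours 15 minutes.

9 hours 15 minutes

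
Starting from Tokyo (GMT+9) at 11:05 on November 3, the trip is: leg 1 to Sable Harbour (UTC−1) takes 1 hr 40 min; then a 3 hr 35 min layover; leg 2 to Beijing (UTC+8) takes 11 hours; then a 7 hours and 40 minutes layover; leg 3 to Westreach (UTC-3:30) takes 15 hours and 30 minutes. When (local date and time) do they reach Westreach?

Convert departure to UTC: 11:05 − 9:00 = 02:05 UTC on Nov 3.
Add 1 hour 40 minutes leg 1 → 03:45 UTC.
Add 3 hours and 35 minutes layover in Sable Harbour → 07:20 UTC.
Add 11 hours leg 2 → 18:20 UTC.
Add 7 hours 40 minutes layover in Beijing → 02:00 UTC (Nov 4).
Add 15 hours and 30 minutes leg 3 → 17:30 UTC.
Westreach is UTC−3:30, so local arrival = 17:30 − 3:30 = 14:00 on Nov 4.

14:00 on November 4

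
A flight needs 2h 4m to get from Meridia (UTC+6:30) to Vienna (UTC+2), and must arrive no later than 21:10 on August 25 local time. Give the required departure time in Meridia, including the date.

Target arrival in UTC: 21:10 − 2:00 = 19:10 on Aug 25.
Subtract 2 hours 4 minutes → departure 17:06 UTC on Aug 25.
Meridia is UTC+6:30: 17:06 + 6:30 = 23:36 on Aug 25.

23:36 on August 25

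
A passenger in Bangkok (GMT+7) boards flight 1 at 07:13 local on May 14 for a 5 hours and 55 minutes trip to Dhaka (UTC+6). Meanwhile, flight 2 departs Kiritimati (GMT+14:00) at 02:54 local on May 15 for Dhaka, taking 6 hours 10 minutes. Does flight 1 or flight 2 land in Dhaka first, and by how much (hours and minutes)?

Flight 1 in UTC: 07:13 − 7:00 = 00:13 on May 14.
+5 hours and 55 minutes → arrive 06:08 UTC on May 14.
Flight 2 in UTC: 02:54 − 14:00 = 12:54 on May 14.
+6 hours 10 minutes → arrive 19:04 UTC on May 14.
Flight 1 lands earlier by 12 hours 56 minutes.

the first, by 12 hours 56 minutes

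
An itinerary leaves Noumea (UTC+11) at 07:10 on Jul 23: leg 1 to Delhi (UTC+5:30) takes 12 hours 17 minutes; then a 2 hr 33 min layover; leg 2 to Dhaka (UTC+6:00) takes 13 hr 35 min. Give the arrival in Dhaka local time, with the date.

Convert departure to UTC: 07:10 − 11:00 = 20:10 UTC on Jul 22.
Add 12 hours and 17 minutes leg 1 → 08:27 UTC (Jul 23).
Add 2 hours 33 minutes layover in Delhi → 11:00 UTC.
Add 13 hours and 35 minutes leg 2 → 00:35 UTC (Jul 24).
Dhaka is UTC+6:00, so local arrival = 00:35 + 6:00 = 06:35 on Jul 24.

06:35 on Jul 24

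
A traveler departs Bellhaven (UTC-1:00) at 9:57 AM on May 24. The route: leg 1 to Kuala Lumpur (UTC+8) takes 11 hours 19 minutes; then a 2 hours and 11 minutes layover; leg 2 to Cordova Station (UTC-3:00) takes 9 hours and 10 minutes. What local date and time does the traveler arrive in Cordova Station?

6:37 AM on May 25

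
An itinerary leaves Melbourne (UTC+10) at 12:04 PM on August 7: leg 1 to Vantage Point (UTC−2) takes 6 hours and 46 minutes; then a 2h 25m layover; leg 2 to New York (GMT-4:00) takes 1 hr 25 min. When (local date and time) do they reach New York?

8:40 AM on August 7

Convert departure to UTC: 12:04 PM − 10:00 = 2:04 AM UTC on Aug 7.
Add 6 hours and 46 minutes leg 1 → 8:50 AM UTC.
Add 2 hours 25 minutes layover in Vantage Point → 11:15 AM UTC.
Add 1 hour and 25 minutes leg 2 → 12:40 PM UTC.
New York is UTC−4:00, so local arrival = 12:40 PM − 4:00 = 8:40 AM on Aug 7.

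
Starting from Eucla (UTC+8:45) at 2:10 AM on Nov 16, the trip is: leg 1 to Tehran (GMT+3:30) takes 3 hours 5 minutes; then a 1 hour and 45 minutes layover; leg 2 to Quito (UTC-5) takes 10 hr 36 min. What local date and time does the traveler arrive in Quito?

Convert departure to UTC: 2:10 AM − 8:45 = 5:25 PM UTC on Nov 15.
Add 3 hours and 5 minutes leg 1 → 8:30 PM UTC.
Add 1 hour 45 minutes layover in Tehran → 10:15 PM UTC.
Add 10 hours 36 minutes leg 2 → 8:51 AM UTC (Nov 16).
Quito is UTC−5:00, so local arrival = 8:51 AM − 5:00 = 3:51 AM on Nov 16.

3:51 AM on Nov 16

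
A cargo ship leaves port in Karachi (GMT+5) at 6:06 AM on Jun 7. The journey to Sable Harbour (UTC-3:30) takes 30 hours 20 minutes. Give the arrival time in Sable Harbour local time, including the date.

3:56 AM on Jun 8

Convert departure to UTC: 6:06 AM − 5:00 = 1:06 AM UTC on Jun 7.
Add 30 hours and 20 minutes travel time → 7:26 AM UTC (Jun 8).
Sable Harbour is UTC−3:30, so local arrival = 7:26 AM − 3:30 = 3:56 AM on Jun 8.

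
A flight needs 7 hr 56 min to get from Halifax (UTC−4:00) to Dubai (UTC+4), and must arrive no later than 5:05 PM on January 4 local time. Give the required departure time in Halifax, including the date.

1:09 AM on Jan 4

Target arrival in UTC: 5:05 PM − 4:00 = 1:05 PM on Jan 4.
Subtract 7 hours 56 minutes → departure 5:09 AM UTC on Jan 4.
Halifax is UTC−4:00: 5:09 AM − 4:00 = 1:09 AM on Jan 4.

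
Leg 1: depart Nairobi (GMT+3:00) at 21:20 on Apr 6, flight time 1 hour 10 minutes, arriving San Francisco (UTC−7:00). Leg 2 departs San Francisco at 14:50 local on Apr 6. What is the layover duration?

2 hours 20 minutes

Convert departure to UTC: 21:20 − 3:00 = 18:20 UTC on Apr 6.
Add 1 hour and 10 minutes flight time → 19:30 UTC.
San Francisco is UTC−7:00, so local arrival = 19:30 − 7:00 = 12:30 on Apr 6.
Layover = 14:50 − 12:30 = 2 hours 20 minutes.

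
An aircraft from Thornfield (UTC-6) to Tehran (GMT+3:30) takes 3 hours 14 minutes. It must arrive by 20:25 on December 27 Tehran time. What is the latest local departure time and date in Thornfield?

Target arrival in UTC: 20:25 − 3:30 = 16:55 on Dec 27.
Subtract 3 hours 14 minutes → departure 13:41 UTC on Dec 27.
Thornfield is UTC−6:00: 13:41 − 6:00 = 07:41 on Dec 27.

07:41 on December 27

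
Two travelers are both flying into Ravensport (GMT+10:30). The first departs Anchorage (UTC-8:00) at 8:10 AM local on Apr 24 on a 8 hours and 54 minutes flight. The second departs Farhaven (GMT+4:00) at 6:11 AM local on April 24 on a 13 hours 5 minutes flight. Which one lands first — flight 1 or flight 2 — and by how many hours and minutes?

the second, by 9 hours 48 minutes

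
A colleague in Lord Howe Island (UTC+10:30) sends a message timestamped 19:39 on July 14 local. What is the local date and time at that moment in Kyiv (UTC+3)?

In UTC: 19:39 − 10:30 = 09:09 on Jul 14.
Kyiv is UTC+3:00: 09:09 + 3:00 = 12:09 on Jul 14.

12:09 on July 14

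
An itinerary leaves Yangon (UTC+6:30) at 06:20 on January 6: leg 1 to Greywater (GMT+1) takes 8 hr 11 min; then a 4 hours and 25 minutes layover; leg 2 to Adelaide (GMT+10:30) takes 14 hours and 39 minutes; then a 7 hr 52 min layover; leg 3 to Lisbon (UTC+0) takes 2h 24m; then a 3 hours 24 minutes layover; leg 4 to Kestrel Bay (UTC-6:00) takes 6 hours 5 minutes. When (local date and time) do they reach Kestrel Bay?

Convert departure to UTC: 06:20 − 6:30 = 23:50 UTC on Jan 5.
Add 8 hours and 11 minutes leg 1 → 08:01 UTC (Jan 6).
Add 4 hours and 25 minutes layover in Greywater → 12:26 UTC.
Add 14 hours 39 minutes leg 2 → 03:05 UTC (Jan 7).
Add 7 hours and 52 minutes layover in Adelaide → 10:57 UTC.
Add 2 hours and 24 minutes leg 3 → 13:21 UTC.
Add 3 hours and 24 minutes layover in Lisbon → 16:45 UTC.
Add 6 hours 5 minutes leg 4 → 22:50 UTC.
Kestrel Bay is UTC−6:00, so local arrival = 22:50 − 6:00 = 16:50 on Jan 7.

16:50 on Jan 7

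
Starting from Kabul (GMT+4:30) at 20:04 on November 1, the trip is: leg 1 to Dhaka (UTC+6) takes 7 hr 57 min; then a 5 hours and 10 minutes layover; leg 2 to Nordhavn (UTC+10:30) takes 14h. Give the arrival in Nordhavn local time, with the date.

Convert departure to UTC: 20:04 − 4:30 = 15:34 UTC on Nov 1.
Add 7 hours and 57 minutes leg 1 → 23:31 UTC.
Add 5 hours and 10 minutes layover in Dhaka → 04:41 UTC (Nov 2).
Add 14 hours leg 2 → 18:41 UTC.
Nordhavn is UTC+10:30, so local arrival = 18:41 + 10:30 = 05:11 on Nov 3.

05:11 on Nov 3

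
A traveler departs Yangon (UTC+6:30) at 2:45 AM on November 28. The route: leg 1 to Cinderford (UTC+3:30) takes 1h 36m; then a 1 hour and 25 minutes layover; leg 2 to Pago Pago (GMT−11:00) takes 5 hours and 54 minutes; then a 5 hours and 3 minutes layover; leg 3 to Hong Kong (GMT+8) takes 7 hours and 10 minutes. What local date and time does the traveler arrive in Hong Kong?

1:23 AM on November 29

Convert departure to UTC: 2:45 AM − 6:30 = 8:15 PM UTC on Nov 27.
Add 1 hour 36 minutes leg 1 → 9:51 PM UTC.
Add 1 hour 25 minutes layover in Cinderford → 11:16 PM UTC.
Add 5 hours 54 minutes leg 2 → 5:10 AM UTC (Nov 28).
Add 5 hours and 3 minutes layover in Pago Pago → 10:13 AM UTC.
Add 7 hours 10 minutes leg 3 → 5:23 PM UTC.
Hong Kong is UTC+8:00, so local arrival = 5:23 PM + 8:00 = 1:23 AM on Nov 29.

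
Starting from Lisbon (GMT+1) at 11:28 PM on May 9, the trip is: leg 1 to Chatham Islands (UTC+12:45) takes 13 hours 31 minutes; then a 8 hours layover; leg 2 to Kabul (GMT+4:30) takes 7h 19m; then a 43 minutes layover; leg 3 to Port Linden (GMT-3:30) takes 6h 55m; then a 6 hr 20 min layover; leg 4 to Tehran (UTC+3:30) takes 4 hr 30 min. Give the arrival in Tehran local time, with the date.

1:16 AM on May 12

Convert departure to UTC: 11:28 PM − 1:00 = 10:28 PM UTC on May 9.
Add 13 hours 31 minutes leg 1 → 11:59 AM UTC (May 10).
Add 8 hours layover in Chatham Islands → 7:59 PM UTC.
Add 7 hours and 19 minutes leg 2 → 3:18 AM UTC (May 11).
Add 43 minutes layover in Kabul → 4:01 AM UTC.
Add 6 hours and 55 minutes leg 3 → 10:56 AM UTC.
Add 6 hours 20 minutes layover in Port Linden → 5:16 PM UTC.
Add 4 hours 30 minutes leg 4 → 9:46 PM UTC.
Tehran is UTC+3:30, so local arrival = 9:46 PM + 3:30 = 1:16 AM on May 12.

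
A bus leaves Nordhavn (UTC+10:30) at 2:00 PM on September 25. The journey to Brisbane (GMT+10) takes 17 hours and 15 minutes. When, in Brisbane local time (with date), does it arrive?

6:45 AM on September 26

Convert departure to UTC: 2:00 PM − 10:30 = 3:30 AM UTC on Sep 25.
Add 17 hours 15 minutes travel time → 8:45 PM UTC.
Brisbane is UTC+10:00, so local arrival = 8:45 PM + 10:00 = 6:45 AM on Sep 26.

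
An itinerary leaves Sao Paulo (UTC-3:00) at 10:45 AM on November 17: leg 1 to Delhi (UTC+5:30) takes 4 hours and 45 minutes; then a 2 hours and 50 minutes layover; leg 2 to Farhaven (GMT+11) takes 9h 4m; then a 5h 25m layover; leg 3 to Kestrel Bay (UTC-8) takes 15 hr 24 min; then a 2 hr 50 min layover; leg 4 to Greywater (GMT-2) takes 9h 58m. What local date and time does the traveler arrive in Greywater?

2:01 PM on November 19

Convert departure to UTC: 10:45 AM + 3:00 = 1:45 PM UTC on Nov 17.
Add 4 hours 45 minutes leg 1 → 6:30 PM UTC.
Add 2 hours and 50 minutes layover in Delhi → 9:20 PM UTC.
Add 9 hours and 4 minutes leg 2 → 6:24 AM UTC (Nov 18).
Add 5 hours 25 minutes layover in Farhaven → 11:49 AM UTC.
Add 15 hours 24 minutes leg 3 → 3:13 AM UTC (Nov 19).
Add 2 hours 50 minutes layover in Kestrel Bay → 6:03 AM UTC.
Add 9 hours and 58 minutes leg 4 → 4:01 PM UTC.
Greywater is UTC−2:00, so local arrival = 4:01 PM − 2:00 = 2:01 PM on Nov 19.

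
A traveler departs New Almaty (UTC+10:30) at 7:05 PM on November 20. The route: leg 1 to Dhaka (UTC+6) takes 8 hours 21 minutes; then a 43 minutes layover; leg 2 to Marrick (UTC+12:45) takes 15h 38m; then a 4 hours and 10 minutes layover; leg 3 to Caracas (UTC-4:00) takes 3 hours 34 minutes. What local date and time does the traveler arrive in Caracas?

1:01 PM on November 21

Convert departure to UTC: 7:05 PM − 10:30 = 8:35 AM UTC on Nov 20.
Add 8 hours and 21 minutes leg 1 → 4:56 PM UTC.
Add 43 minutes layover in Dhaka → 5:39 PM UTC.
Add 15 hours and 38 minutes leg 2 → 9:17 AM UTC (Nov 21).
Add 4 hours and 10 minutes layover in Marrick → 1:27 PM UTC.
Add 3 hours 34 minutes leg 3 → 5:01 PM UTC.
Caracas is UTC−4:00, so local arrival = 5:01 PM − 4:00 = 1:01 PM on Nov 21.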